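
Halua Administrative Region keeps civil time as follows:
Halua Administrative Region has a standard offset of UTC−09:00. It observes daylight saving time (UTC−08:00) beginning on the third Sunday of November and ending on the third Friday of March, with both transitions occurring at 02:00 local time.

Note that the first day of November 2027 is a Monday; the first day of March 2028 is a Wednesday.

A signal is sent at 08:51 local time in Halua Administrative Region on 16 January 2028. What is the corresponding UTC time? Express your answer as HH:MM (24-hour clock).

1 November 2027 is a Monday, so the first Sunday is November 7 and the third is November 21.
1 March 2028 is a Wednesday, so the first Friday is March 3 and the third is March 17.
16 January 2028 falls between 21 November 2027 and 17 March 2028, so daylight saving is in effect and Halua Administrative Region is at UTC−08:00.
08:51 local + 8h = 16:51 UTC.

16:51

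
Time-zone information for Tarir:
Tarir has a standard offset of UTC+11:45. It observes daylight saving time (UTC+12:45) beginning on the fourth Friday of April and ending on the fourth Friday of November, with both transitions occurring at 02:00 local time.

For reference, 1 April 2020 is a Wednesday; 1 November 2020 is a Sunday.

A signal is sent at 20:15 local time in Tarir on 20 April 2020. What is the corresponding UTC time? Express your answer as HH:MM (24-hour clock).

08:30

1 April 2020 is a Wednesday, so the first Friday is April 3 and the fourth is April 24.
1 November 2020 is a Sunday, so the first Friday is November 6 and the fourth is November 27.
20 April 2020 is outside the daylight-saving period (24 April – 27 November), so Tarir is on standard time, UTC+11:45.
20:15 local − 11h45m = 08:30 UTC.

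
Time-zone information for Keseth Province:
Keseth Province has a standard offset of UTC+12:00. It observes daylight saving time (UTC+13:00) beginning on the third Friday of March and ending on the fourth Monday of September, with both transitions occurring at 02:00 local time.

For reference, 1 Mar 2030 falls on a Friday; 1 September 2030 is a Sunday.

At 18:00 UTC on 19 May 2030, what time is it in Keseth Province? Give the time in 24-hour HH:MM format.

07:00

1 March 2030 is a Friday, so the first Friday is March 1 and the third is March 15.
1 September 2030 is a Sunday, so the first Monday is September 2 and the fourth is September 23.
At the standard offset (UTC+12:00), 18:00 UTC + 12h = 06:00 Keseth Province standard time (rolling into the next day, 20 May 2030).
The standard-time date in Keseth Province, 20 May 2030, falls between 15 March and 23 September, so daylight saving is in effect and Keseth Province is at UTC+13:00.
18:00 UTC + 13h = 07:00 local (rolling into the next day, 20 May 2030).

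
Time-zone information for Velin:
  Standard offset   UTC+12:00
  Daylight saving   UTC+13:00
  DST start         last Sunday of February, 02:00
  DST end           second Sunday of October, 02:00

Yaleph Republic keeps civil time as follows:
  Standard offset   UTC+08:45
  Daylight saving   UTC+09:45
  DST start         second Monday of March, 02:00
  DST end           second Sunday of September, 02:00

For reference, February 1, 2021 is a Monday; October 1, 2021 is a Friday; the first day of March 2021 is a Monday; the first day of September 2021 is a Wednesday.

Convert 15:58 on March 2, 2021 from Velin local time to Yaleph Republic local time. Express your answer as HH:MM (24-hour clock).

1 February 2021 is a Monday, so Sundays fall on 7, 14, 21, 28; the last is February 28.
1 October 2021 is a Friday, so the first Sunday is October 3 and the second is October 10.
Daylight saving runs 28 February – 10 October; March 2, 2021 is inside that window, so Velin is at UTC+13:00.
15:58 Velin − 13h = 02:58 UTC.
1 March 2021 is a Monday, so the first Monday is March 1 and the second is March 8.
1 September 2021 is a Wednesday, so the first Sunday is September 5 and the second is September 12.
At the standard offset (UTC+08:45), 02:58 UTC + 8h45m = 11:43 Yaleph Republic standard time.
Daylight saving runs 8 March – 12 September; the standard-time date in Yaleph Republic, March 2, 2021, is outside that window, so Yaleph Republic is on standard time at UTC+08:45.
02:58 UTC + 8h45m = 11:43 Yaleph Republic.

11:43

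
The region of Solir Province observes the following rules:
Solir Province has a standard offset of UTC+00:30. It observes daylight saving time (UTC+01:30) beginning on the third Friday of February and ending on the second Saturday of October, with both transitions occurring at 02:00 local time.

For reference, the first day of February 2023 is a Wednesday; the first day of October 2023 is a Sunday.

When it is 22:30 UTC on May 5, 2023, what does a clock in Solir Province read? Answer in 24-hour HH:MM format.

00:00

1 February 2023 is a Wednesday, so the first Friday is February 3 and the third is February 17.
1 October 2023 is a Sunday, so the first Saturday is October 7 and the second is October 14.
At the standard offset (UTC+00:30), 22:30 UTC + 0h30m = 23:00 Solir Province standard time.
The standard-time date in Solir Province, May 5, 2023, lies within the daylight-saving period (17 February – 14 October), so Solir Province is on daylight time, UTC+01:30.
22:30 UTC + 1h30m = 00:00 local (rolling into the next day, 6 May 2023).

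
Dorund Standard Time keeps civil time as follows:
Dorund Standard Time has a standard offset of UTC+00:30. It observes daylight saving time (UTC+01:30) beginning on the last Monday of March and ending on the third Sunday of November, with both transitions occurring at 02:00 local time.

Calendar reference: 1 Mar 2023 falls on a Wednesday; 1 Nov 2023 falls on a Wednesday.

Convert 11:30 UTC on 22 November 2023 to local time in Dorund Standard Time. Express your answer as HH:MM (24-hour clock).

12:00

1 March 2023 is a Wednesday, so Mondays fall on 6, 13, 20, 27; the last is March 27.
1 November 2023 is a Wednesday, so the first Sunday is November 5 and the third is November 19.
At the standard offset (UTC+00:30), 11:30 UTC + 0h30m = 12:00 Dorund Standard Time standard time.
Daylight saving runs 27 March – 19 November; the standard-time date in Dorund Standard Time, 22 November 2023, is outside that window, so Dorund Standard Time is on standard time at UTC+00:30.
11:30 UTC + 0h30m = 12:00 local.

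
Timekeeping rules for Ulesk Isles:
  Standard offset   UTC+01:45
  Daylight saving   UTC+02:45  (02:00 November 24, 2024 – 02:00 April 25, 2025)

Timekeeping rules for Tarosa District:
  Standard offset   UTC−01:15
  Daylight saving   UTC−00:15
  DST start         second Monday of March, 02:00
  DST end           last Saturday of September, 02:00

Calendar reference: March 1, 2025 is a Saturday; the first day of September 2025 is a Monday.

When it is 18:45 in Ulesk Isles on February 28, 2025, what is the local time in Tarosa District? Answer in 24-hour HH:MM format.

14:45

Daylight saving runs 24 November 2024 – 25 April 2025; February 28, 2025 is inside that window, so Ulesk Isles is at UTC+02:45.
18:45 Ulesk Isles − 2h45m = 16:00 UTC.
1 March 2025 is a Saturday, so the first Monday is March 3 and the second is March 10.
1 September 2025 is a Monday, so Saturdays fall on 6, 13, 20, 27; the last is September 27.
At the standard offset (UTC−01:15), 16:00 UTC − 1h15m = 14:45 Tarosa District standard time.
The standard-time date in Tarosa District, February 28, 2025, is outside the daylight-saving period (10 March – 27 September), so Tarosa District is on standard time, UTC−01:15.
16:00 UTC − 1h15m = 14:45 Tarosa District.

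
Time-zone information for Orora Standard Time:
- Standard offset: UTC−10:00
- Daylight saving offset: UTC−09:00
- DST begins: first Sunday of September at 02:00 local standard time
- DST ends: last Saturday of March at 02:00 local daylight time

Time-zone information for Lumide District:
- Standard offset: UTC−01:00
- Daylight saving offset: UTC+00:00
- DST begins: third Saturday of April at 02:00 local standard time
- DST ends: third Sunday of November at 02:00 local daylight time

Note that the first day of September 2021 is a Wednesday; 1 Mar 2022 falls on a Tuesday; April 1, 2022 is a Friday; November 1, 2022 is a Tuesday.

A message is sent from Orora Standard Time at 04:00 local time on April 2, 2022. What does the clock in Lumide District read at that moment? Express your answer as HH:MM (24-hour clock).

13:00

1 September 2021 is a Wednesday, so the first Sunday is September 5.
1 March 2022 is a Tuesday, so Saturdays fall on 5, 12, 19, 26; the last is March 26.
April 2, 2022 is outside the daylight-saving period (5 September 2021 – 26 March 2022), so Orora Standard Time is on standard time, UTC−10:00.
04:00 Orora Standard Time + 10h = 14:00 UTC.
1 April 2022 is a Friday, so the first Saturday is April 2 and the third is April 16.
1 November 2022 is a Tuesday, so the first Sunday is November 6 and the third is November 20.
At the standard offset (UTC−01:00), 14:00 UTC − 1h = 13:00 Lumide District standard time.
The standard-time date in Lumide District, April 2, 2022, is outside the daylight-saving period (16 April – 20 November), so Lumide District is on standard time, UTC−01:00.
14:00 UTC − 1h = 13:00 Lumide District.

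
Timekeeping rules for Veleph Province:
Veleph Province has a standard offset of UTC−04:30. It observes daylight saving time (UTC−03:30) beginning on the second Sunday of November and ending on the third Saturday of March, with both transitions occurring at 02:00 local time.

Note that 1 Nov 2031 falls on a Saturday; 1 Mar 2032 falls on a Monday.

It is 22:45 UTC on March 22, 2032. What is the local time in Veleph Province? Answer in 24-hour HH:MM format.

18:15

1 November 2031 is a Saturday, so the first Sunday is November 2 and the second is November 9.
1 March 2032 is a Monday, so the first Saturday is March 6 and the third is March 20.
At the standard offset (UTC−04:30), 22:45 UTC − 4h30m = 18:15 Veleph Province standard time.
The standard-time date in Veleph Province, March 22, 2032, does not fall between 9 November 2031 and 20 March 2032, so daylight saving is not in effect and Veleph Province is at UTC−04:30.
22:45 UTC − 4h30m = 18:15 local.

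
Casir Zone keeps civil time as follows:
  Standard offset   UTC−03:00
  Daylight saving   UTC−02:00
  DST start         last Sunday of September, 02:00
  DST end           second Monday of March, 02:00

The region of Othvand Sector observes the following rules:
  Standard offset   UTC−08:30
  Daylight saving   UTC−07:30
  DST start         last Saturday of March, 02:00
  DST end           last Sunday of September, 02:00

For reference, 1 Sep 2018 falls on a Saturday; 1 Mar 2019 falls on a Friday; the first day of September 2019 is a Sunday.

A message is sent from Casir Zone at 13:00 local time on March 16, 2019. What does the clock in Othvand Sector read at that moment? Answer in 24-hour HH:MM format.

07:30

1 September 2018 is a Saturday, so Sundays fall on 2, 9, 16, 23, 30; the last is September 30.
1 March 2019 is a Friday, so the first Monday is March 4 and the second is March 11.
March 16, 2019 is outside the daylight-saving period (30 September 2018 – 11 March 2019), so Casir Zone is on standard time, UTC−03:00.
13:00 Casir Zone + 3h = 16:00 UTC.
1 March 2019 is a Friday, so Saturdays fall on 2, 9, 16, 23, 30; the last is March 30.
1 September 2019 is a Sunday, so Sundays fall on 1, 8, 15, 22, 29; the last is September 29.
At the standard offset (UTC−08:30), 16:00 UTC − 8h30m = 07:30 Othvand Sector standard time.
The standard-time date in Othvand Sector, March 16, 2019, does not fall between 30 March and 29 September, so daylight saving is not in effect and Othvand Sector is at UTC−08:30.
16:00 UTC − 8h30m = 07:30 Othvand Sector.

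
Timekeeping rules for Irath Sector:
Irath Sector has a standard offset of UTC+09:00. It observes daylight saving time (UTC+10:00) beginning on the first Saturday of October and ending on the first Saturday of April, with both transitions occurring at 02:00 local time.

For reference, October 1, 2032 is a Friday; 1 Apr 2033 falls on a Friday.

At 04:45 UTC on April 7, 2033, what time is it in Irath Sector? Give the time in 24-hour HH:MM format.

13:45

1 October 2032 is a Friday, so the first Saturday is October 2.
1 April 2033 is a Friday, so the first Saturday is April 2.
At the standard offset (UTC+09:00), 04:45 UTC + 9h = 13:45 Irath Sector standard time.
The standard-time date in Irath Sector, April 7, 2033, is outside the daylight-saving period (2 October 2032 – 2 April 2033), so Irath Sector is on standard time, UTC+09:00.
04:45 UTC + 9h = 13:45 local.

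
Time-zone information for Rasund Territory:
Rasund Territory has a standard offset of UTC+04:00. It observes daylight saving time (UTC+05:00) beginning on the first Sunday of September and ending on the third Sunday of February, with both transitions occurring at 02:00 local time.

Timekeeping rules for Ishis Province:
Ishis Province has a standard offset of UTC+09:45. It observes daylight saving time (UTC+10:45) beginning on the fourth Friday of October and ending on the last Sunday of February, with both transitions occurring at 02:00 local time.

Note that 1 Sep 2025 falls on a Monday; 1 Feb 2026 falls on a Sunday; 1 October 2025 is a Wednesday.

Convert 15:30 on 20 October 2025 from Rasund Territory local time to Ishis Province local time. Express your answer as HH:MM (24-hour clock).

20:15

1 September 2025 is a Monday, so the first Sunday is September 7.
1 February 2026 is a Sunday, so the first Sunday is February 1 and the third is February 15.
20 October 2025 falls between 7 September 2025 and 15 February 2026, so daylight saving is in effect and Rasund Territory is at UTC+05:00.
15:30 Rasund Territory − 5h = 10:30 UTC.
1 October 2025 is a Wednesday, so the first Friday is October 3 and the fourth is October 24.
1 February 2026 is a Sunday, so Sundays fall on 1, 8, 15, 22; the last is February 22.
At the standard offset (UTC+09:45), 10:30 UTC + 9h45m = 20:15 Ishis Province standard time.
The standard-time date in Ishis Province, 20 October 2025, does not fall between 24 October 2025 and 22 February 2026, so daylight saving is not in effect and Ishis Province is at UTC+09:45.
10:30 UTC + 9h45m = 20:15 Ishis Province.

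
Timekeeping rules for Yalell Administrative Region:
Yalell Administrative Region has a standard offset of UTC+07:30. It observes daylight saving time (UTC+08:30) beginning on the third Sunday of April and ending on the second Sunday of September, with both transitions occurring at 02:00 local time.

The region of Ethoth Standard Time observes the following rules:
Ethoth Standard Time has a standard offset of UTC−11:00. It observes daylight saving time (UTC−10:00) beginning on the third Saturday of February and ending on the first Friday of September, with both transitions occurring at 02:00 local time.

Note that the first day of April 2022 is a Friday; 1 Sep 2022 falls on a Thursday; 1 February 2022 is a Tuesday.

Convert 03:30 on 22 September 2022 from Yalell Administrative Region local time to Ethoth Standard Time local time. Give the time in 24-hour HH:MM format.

1 April 2022 is a Friday, so the first Sunday is April 3 and the third is April 17.
1 September 2022 is a Thursday, so the first Sunday is September 4 and the second is September 11.
22 September 2022 is outside the daylight-saving period (17 April – 11 September), so Yalell Administrative Region is on standard time, UTC+07:30.
03:30 Yalell Administrative Region − 7h30m = 20:00 UTC (rolling into the previous day, 21 September 2022).
1 February 2022 is a Tuesday, so the first Saturday is February 5 and the third is February 19.
1 September 2022 is a Thursday, so the first Friday is September 2.
At the standard offset (UTC−11:00), 20:00 UTC − 11h = 09:00 Ethoth Standard Time standard time.
The standard-time date in Ethoth Standard Time, 21 September 2022, does not fall between 19 February and 2 September, so daylight saving is not in effect and Ethoth Standard Time is at UTC−11:00.
20:00 UTC − 11h = 09:00 Ethoth Standard Time.

09:00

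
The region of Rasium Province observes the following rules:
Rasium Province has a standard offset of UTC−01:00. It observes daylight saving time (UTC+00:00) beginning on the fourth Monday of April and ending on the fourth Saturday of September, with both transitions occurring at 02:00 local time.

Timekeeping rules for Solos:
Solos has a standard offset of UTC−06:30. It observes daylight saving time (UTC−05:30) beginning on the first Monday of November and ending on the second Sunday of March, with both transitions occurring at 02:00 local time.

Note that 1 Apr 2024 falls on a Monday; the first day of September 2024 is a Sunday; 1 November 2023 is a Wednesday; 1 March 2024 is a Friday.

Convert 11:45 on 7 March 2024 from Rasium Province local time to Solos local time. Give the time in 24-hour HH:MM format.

1 April 2024 is a Monday, so the first Monday is April 1 and the fourth is April 22.
1 September 2024 is a Sunday, so the first Saturday is September 7 and the fourth is September 28.
Daylight saving runs 22 April – 28 September; 7 March 2024 is outside that window, so Rasium Province is on standard time at UTC−01:00.
11:45 Rasium Province + 1h = 12:45 UTC.
1 November 2023 is a Wednesday, so the first Monday is November 6.
1 March 2024 is a Friday, so the first Sunday is March 3 and the second is March 10.
At the standard offset (UTC−06:30), 12:45 UTC − 6h30m = 06:15 Solos standard time.
Daylight saving runs 6 November 2023 – 10 March 2024; the standard-time date in Solos, 7 March 2024, is inside that window, so Solos is at UTC−05:30.
12:45 UTC − 5h30m = 07:15 Solos.

07:15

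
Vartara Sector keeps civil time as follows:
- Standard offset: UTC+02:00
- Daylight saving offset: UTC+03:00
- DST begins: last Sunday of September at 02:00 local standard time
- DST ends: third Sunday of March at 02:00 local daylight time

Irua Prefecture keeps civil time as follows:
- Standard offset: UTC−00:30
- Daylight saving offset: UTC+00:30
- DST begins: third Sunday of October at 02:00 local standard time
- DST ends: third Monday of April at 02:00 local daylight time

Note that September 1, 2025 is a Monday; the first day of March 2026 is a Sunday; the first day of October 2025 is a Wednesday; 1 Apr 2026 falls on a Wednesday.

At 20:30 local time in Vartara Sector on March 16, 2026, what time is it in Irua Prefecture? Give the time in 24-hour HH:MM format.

1 September 2025 is a Monday, so Sundays fall on 7, 14, 21, 28; the last is September 28.
1 March 2026 is a Sunday, so the first Sunday is March 1 and the third is March 15.
March 16, 2026 does not fall between 28 September 2025 and 15 March 2026, so daylight saving is not in effect and Vartara Sector is at UTC+02:00.
20:30 Vartara Sector − 2h = 18:30 UTC.
1 October 2025 is a Wednesday, so the first Sunday is October 5 and the third is October 19.
1 April 2026 is a Wednesday, so the first Monday is April 6 and the third is April 20.
At the standard offset (UTC−00:30), 18:30 UTC − 0h30m = 18:00 Irua Prefecture standard time.
The standard-time date in Irua Prefecture, March 16, 2026, lies within the daylight-saving period (19 October 2025 – 20 April 2026), so Irua Prefecture is on daylight time, UTC+00:30.
18:30 UTC + 0h30m = 19:00 Irua Prefecture.

19:00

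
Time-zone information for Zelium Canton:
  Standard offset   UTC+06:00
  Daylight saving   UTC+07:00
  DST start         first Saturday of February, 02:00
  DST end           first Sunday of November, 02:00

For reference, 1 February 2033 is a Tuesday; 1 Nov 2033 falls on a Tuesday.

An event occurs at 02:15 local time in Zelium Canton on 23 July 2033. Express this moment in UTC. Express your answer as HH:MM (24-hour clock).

19:15

1 February 2033 is a Tuesday, so the first Saturday is February 5.
1 November 2033 is a Tuesday, so the first Sunday is November 6.
23 July 2033 falls between 5 February and 6 November, so daylight saving is in effect and Zelium Canton is at UTC+07:00.
02:15 local − 7h = 19:15 UTC (rolling into the previous day, 22 July 2033).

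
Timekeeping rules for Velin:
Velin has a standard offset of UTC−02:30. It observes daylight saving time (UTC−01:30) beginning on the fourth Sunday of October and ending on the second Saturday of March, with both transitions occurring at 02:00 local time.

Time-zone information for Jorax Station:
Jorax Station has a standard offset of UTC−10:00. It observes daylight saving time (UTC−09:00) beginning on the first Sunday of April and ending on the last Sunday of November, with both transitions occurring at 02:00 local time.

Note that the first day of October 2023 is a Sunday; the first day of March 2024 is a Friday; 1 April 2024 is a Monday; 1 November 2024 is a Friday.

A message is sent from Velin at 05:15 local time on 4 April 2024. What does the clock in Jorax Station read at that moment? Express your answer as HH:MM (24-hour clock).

1 October 2023 is a Sunday, so the first Sunday is October 1 and the fourth is October 22.
1 March 2024 is a Friday, so the first Saturday is March 2 and the second is March 9.
4 April 2024 is outside the daylight-saving period (22 October 2023 – 9 March 2024), so Velin is on standard time, UTC−02:30.
05:15 Velin + 2h30m = 07:45 UTC.
1 April 2024 is a Monday, so the first Sunday is April 7.
1 November 2024 is a Friday, so Sundays fall on 3, 10, 17, 24; the last is November 24.
At the standard offset (UTC−10:00), 07:45 UTC − 10h = 21:45 Jorax Station standard time (rolling into the previous day, 3 April 2024).
Daylight saving runs 7 April – 24 November; the standard-time date in Jorax Station, 3 April 2024, is outside that window, so Jorax Station is on standard time at UTC−10:00.
07:45 UTC − 10h = 21:45 Jorax Station (rolling into the previous day, 3 April 2024).

21:45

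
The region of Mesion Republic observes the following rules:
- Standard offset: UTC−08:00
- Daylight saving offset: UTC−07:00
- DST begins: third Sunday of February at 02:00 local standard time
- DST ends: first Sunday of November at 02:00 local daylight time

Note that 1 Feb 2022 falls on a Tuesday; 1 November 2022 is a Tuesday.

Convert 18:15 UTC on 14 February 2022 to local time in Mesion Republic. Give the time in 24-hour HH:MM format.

1 February 2022 is a Tuesday, so the first Sunday is February 6 and the third is February 20.
1 November 2022 is a Tuesday, so the first Sunday is November 6.
At the standard offset (UTC−08:00), 18:15 UTC − 8h = 10:15 Mesion Republic standard time.
The standard-time date in Mesion Republic, 14 February 2022, does not fall between 20 February and 6 November, so daylight saving is not in effect and Mesion Republic is at UTC−08:00.
18:15 UTC − 8h = 10:15 local.

10:15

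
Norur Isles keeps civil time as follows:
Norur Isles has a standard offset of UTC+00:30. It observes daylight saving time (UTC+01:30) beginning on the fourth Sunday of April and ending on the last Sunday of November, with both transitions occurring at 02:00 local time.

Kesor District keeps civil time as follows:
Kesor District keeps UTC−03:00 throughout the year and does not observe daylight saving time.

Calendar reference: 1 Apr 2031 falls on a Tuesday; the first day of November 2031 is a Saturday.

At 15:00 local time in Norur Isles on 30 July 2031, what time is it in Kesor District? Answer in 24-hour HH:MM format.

1 April 2031 is a Tuesday, so the first Sunday is April 6 and the fourth is April 27.
1 November 2031 is a Saturday, so Sundays fall on 2, 9, 16, 23, 30; the last is November 30.
30 July 2031 falls between 27 April and 30 November, so daylight saving is in effect and Norur Isles is at UTC+01:30.
15:00 Norur Isles − 1h30m = 13:30 UTC.
Kesor District has no daylight saving, so its offset is UTC−03:00 year-round.
13:30 UTC − 3h = 10:30 Kesor District.

10:30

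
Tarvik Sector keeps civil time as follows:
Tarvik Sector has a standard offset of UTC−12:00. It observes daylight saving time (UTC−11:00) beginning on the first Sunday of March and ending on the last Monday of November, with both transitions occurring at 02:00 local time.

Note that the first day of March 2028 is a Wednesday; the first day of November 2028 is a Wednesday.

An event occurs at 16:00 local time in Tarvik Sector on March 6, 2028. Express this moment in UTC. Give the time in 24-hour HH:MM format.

1 March 2028 is a Wednesday, so the first Sunday is March 5.
1 November 2028 is a Wednesday, so Mondays fall on 6, 13, 20, 27; the last is November 27.
March 6, 2028 falls between 5 March and 27 November, so daylight saving is in effect and Tarvik Sector is at UTC−11:00.
16:00 local + 11h = 03:00 UTC (rolling into the next day, 7 March 2028).

03:00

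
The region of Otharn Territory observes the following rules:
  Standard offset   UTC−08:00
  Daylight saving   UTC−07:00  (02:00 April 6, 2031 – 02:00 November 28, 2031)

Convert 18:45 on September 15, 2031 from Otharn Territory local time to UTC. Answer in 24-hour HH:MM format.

September 15, 2031 lies within the daylight-saving period (6 April – 28 November), so Otharn Territory is on daylight time, UTC−07:00.
18:45 local + 7h = 01:45 UTC (rolling into the next day, 16 September 2031).

01:45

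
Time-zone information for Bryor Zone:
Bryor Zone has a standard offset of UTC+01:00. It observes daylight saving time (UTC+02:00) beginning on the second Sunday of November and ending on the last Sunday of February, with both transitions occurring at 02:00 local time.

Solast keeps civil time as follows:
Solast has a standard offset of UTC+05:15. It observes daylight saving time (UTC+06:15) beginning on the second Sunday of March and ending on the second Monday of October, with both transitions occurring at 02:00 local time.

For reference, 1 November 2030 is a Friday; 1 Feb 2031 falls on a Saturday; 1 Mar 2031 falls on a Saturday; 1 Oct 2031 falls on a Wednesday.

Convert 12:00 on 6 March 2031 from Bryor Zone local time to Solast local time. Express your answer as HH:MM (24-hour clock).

1 November 2030 is a Friday, so the first Sunday is November 3 and the second is November 10.
1 February 2031 is a Saturday, so Sundays fall on 2, 9, 16, 23; the last is February 23.
6 March 2031 is outside the daylight-saving period (10 November 2030 – 23 February 2031), so Bryor Zone is on standard time, UTC+01:00.
12:00 Bryor Zone − 1h = 11:00 UTC.
1 March 2031 is a Saturday, so the first Sunday is March 2 and the second is March 9.
1 October 2031 is a Wednesday, so the first Monday is October 6 and the second is October 13.
At the standard offset (UTC+05:15), 11:00 UTC + 5h15m = 16:15 Solast standard time.
Daylight saving runs 9 March – 13 October; the standard-time date in Solast, 6 March 2031, is outside that window, so Solast is on standard time at UTC+05:15.
11:00 UTC + 5h15m = 16:15 Solast.

16:15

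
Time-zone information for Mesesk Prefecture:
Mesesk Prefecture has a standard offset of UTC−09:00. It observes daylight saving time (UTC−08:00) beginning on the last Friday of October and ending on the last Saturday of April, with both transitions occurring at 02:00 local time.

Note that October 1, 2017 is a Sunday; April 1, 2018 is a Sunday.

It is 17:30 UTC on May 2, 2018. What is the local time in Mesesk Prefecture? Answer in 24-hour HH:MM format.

08:30

1 October 2017 is a Sunday, so Fridays fall on 6, 13, 20, 27; the last is October 27.
1 April 2018 is a Sunday, so Saturdays fall on 7, 14, 21, 28; the last is April 28.
At the standard offset (UTC−09:00), 17:30 UTC − 9h = 08:30 Mesesk Prefecture standard time.
The standard-time date in Mesesk Prefecture, May 2, 2018, does not fall between 27 October 2017 and 28 April 2018, so daylight saving is not in effect and Mesesk Prefecture is at UTC−09:00.
17:30 UTC − 9h = 08:30 local.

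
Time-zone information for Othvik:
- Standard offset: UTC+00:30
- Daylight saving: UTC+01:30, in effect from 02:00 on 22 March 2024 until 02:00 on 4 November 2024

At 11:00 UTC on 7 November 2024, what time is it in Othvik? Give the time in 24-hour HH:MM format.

11:30

At the standard offset (UTC+00:30), 11:00 UTC + 0h30m = 11:30 Othvik standard time.
The standard-time date in Othvik, 7 November 2024, does not fall between 22 March and 4 November, so daylight saving is not in effect and Othvik is at UTC+00:30.
11:00 UTC + 0h30m = 11:30 local.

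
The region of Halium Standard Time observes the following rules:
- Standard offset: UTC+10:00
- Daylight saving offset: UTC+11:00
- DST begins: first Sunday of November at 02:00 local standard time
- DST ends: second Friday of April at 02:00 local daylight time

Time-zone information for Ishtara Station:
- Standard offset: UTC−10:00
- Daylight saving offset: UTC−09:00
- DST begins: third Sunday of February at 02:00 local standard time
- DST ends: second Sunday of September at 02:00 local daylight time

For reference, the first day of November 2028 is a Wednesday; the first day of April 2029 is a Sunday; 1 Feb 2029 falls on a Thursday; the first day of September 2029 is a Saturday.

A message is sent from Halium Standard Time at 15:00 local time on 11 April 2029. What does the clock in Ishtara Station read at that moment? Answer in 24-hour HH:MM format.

1 November 2028 is a Wednesday, so the first Sunday is November 5.
1 April 2029 is a Sunday, so the first Friday is April 6 and the second is April 13.
11 April 2029 falls between 5 November 2028 and 13 April 2029, so daylight saving is in effect and Halium Standard Time is at UTC+11:00.
15:00 Halium Standard Time − 11h = 04:00 UTC.
1 February 2029 is a Thursday, so the first Sunday is February 4 and the third is February 18.
1 September 2029 is a Saturday, so the first Sunday is September 2 and the second is September 9.
At the standard offset (UTC−10:00), 04:00 UTC − 10h = 18:00 Ishtara Station standard time (rolling into the previous day, 10 April 2029).
Daylight saving runs 18 February – 9 September; the standard-time date in Ishtara Station, 10 April 2029, is inside that window, so Ishtara Station is at UTC−09:00.
04:00 UTC − 9h = 19:00 Ishtara Station (rolling into the previous day, 10 April 2029).

19:00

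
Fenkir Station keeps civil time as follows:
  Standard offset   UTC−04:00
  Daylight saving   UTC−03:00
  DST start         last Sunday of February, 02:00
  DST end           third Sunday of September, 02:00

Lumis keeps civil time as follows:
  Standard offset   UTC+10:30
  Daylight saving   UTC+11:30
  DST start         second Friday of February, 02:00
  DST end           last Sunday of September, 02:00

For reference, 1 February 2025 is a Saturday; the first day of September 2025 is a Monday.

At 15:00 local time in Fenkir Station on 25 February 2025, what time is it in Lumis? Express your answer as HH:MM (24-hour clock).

05:30

1 February 2025 is a Saturday, so Sundays fall on 2, 9, 16, 23; the last is February 23.
1 September 2025 is a Monday, so the first Sunday is September 7 and the third is September 21.
25 February 2025 lies within the daylight-saving period (23 February – 21 September), so Fenkir Station is on daylight time, UTC−03:00.
15:00 Fenkir Station + 3h = 18:00 UTC.
1 February 2025 is a Saturday, so the first Friday is February 7 and the second is February 14.
1 September 2025 is a Monday, so Sundays fall on 7, 14, 21, 28; the last is September 28.
At the standard offset (UTC+10:30), 18:00 UTC + 10h30m = 04:30 Lumis standard time (rolling into the next day, 26 February 2025).
Daylight saving runs 14 February – 28 September; the standard-time date in Lumis, 26 February 2025, is inside that window, so Lumis is at UTC+11:30.
18:00 UTC + 11h30m = 05:30 Lumis (rolling into the next day, 26 February 2025).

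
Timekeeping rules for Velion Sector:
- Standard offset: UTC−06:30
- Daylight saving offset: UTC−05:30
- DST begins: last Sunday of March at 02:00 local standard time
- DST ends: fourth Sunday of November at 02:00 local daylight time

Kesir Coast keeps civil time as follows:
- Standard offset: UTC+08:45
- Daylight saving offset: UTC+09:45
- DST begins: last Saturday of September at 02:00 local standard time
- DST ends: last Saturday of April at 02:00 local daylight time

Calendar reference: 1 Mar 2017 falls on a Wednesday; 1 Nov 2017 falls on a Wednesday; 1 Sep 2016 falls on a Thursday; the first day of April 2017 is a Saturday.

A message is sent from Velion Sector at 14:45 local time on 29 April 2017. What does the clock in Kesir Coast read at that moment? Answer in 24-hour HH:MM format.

05:00

1 March 2017 is a Wednesday, so Sundays fall on 5, 12, 19, 26; the last is March 26.
1 November 2017 is a Wednesday, so the first Sunday is November 5 and the fourth is November 26.
29 April 2017 lies within the daylight-saving period (26 March – 26 November), so Velion Sector is on daylight time, UTC−05:30.
14:45 Velion Sector + 5h30m = 20:15 UTC.
1 September 2016 is a Thursday, so Saturdays fall on 3, 10, 17, 24; the last is September 24.
1 April 2017 is a Saturday, so Saturdays fall on 1, 8, 15, 22, 29; the last is April 29.
At the standard offset (UTC+08:45), 20:15 UTC + 8h45m = 05:00 Kesir Coast standard time (rolling into the next day, 30 April 2017).
The standard-time date in Kesir Coast, 30 April 2017, is outside the daylight-saving period (24 September 2016 – 29 April 2017), so Kesir Coast is on standard time, UTC+08:45.
20:15 UTC + 8h45m = 05:00 Kesir Coast (rolling into the next day, 30 April 2017).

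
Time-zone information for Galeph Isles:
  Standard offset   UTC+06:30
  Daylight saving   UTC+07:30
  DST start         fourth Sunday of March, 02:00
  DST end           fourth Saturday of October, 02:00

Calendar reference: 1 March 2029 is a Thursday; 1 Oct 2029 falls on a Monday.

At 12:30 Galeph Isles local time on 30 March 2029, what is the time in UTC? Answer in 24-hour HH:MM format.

1 March 2029 is a Thursday, so the first Sunday is March 4 and the fourth is March 25.
1 October 2029 is a Monday, so the first Saturday is October 6 and the fourth is October 27.
Daylight saving runs 25 March – 27 October; 30 March 2029 is inside that window, so Galeph Isles is at UTC+07:30.
12:30 local − 7h30m = 05:00 UTC.

05:00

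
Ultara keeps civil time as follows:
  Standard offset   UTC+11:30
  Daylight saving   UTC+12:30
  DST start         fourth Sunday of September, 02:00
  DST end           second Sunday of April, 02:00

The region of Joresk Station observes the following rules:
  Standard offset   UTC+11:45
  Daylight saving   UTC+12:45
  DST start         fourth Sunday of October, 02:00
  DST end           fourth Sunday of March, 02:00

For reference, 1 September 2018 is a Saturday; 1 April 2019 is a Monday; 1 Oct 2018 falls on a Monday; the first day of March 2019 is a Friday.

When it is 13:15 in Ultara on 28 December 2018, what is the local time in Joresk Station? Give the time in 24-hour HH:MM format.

13:30

1 September 2018 is a Saturday, so the first Sunday is September 2 and the fourth is September 23.
1 April 2019 is a Monday, so the first Sunday is April 7 and the second is April 14.
Daylight saving runs 23 September 2018 – 14 April 2019; 28 December 2018 is inside that window, so Ultara is at UTC+12:30.
13:15 Ultara − 12h30m = 00:45 UTC.
1 October 2018 is a Monday, so the first Sunday is October 7 and the fourth is October 28.
1 March 2019 is a Friday, so the first Sunday is March 3 and the fourth is March 24.
At the standard offset (UTC+11:45), 00:45 UTC + 11h45m = 12:30 Joresk Station standard time.
The standard-time date in Joresk Station, 28 December 2018, falls between 28 October 2018 and 24 March 2019, so daylight saving is in effect and Joresk Station is at UTC+12:45.
00:45 UTC + 12h45m = 13:30 Joresk Station.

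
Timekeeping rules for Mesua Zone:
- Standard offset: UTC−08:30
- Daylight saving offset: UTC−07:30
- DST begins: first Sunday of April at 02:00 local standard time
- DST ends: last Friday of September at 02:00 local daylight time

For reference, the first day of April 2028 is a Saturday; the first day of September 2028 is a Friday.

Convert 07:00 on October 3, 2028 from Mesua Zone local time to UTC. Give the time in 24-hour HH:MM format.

15:30

1 April 2028 is a Saturday, so the first Sunday is April 2.
1 September 2028 is a Friday, so Fridays fall on 1, 8, 15, 22, 29; the last is September 29.
Daylight saving runs 2 April – 29 September; October 3, 2028 is outside that window, so Mesua Zone is on standard time at UTC−08:30.
07:00 local + 8h30m = 15:30 UTC.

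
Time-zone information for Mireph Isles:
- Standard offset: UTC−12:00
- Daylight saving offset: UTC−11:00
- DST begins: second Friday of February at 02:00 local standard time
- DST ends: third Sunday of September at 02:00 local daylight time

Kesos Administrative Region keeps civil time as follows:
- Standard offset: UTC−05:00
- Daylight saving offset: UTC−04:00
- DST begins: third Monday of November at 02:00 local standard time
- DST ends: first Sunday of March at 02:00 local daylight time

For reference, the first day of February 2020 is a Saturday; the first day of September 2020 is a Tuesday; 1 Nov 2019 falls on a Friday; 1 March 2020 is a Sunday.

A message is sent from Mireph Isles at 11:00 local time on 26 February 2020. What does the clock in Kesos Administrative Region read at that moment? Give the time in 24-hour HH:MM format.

18:00

1 February 2020 is a Saturday, so the first Friday is February 7 and the second is February 14.
1 September 2020 is a Tuesday, so the first Sunday is September 6 and the third is September 20.
Daylight saving runs 14 February – 20 September; 26 February 2020 is inside that window, so Mireph Isles is at UTC−11:00.
11:00 Mireph Isles + 11h = 22:00 UTC.
1 November 2019 is a Friday, so the first Monday is November 4 and the third is November 18.
1 March 2020 is a Sunday, so the first Sunday is March 1.
At the standard offset (UTC−05:00), 22:00 UTC − 5h = 17:00 Kesos Administrative Region standard time.
Daylight saving runs 18 November 2019 – 1 March 2020; the standard-time date in Kesos Administrative Region, 26 February 2020, is inside that window, so Kesos Administrative Region is at UTC−04:00.
22:00 UTC − 4h = 18:00 Kesos Administrative Region.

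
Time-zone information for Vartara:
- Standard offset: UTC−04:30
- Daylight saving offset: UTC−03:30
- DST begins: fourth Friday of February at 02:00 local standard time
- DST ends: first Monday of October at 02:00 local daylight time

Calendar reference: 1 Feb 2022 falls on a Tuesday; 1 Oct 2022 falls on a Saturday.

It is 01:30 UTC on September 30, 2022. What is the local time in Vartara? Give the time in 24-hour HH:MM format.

1 February 2022 is a Tuesday, so the first Friday is February 4 and the fourth is February 25.
1 October 2022 is a Saturday, so the first Monday is October 3.
At the standard offset (UTC−04:30), 01:30 UTC − 4h30m = 21:00 Vartara standard time (rolling into the previous day, 29 September 2022).
The standard-time date in Vartara, September 29, 2022, lies within the daylight-saving period (25 February – 3 October), so Vartara is on daylight time, UTC−03:30.
01:30 UTC − 3h30m = 22:00 local (rolling into the previous day, 29 September 2022).

22:00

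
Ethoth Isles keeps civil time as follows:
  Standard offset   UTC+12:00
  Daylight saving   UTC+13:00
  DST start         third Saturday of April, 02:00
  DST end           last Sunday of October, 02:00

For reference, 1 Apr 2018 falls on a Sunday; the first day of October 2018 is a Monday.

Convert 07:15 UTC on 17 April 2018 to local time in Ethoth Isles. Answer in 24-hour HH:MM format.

1 April 2018 is a Sunday, so the first Saturday is April 7 and the third is April 21.
1 October 2018 is a Monday, so Sundays fall on 7, 14, 21, 28; the last is October 28.
At the standard offset (UTC+12:00), 07:15 UTC + 12h = 19:15 Ethoth Isles standard time.
Daylight saving runs 21 April – 28 October; the standard-time date in Ethoth Isles, 17 April 2018, is outside that window, so Ethoth Isles is on standard time at UTC+12:00.
07:15 UTC + 12h = 19:15 local.

19:15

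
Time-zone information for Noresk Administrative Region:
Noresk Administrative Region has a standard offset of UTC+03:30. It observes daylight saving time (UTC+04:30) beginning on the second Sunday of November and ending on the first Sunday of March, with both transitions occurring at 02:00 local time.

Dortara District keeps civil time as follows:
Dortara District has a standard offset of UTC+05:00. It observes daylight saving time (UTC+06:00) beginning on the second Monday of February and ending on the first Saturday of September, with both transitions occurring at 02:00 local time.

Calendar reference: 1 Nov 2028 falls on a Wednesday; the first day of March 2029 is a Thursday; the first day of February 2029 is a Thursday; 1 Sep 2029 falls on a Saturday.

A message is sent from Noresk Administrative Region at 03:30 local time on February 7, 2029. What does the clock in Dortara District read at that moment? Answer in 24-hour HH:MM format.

1 November 2028 is a Wednesday, so the first Sunday is November 5 and the second is November 12.
1 March 2029 is a Thursday, so the first Sunday is March 4.
February 7, 2029 lies within the daylight-saving period (12 November 2028 – 4 March 2029), so Noresk Administrative Region is on daylight time, UTC+04:30.
03:30 Noresk Administrative Region − 4h30m = 23:00 UTC (rolling into the previous day, 6 February 2029).
1 February 2029 is a Thursday, so the first Monday is February 5 and the second is February 12.
1 September 2029 is a Saturday, so the first Saturday is September 1.
At the standard offset (UTC+05:00), 23:00 UTC + 5h = 04:00 Dortara District standard time (rolling into the next day, 7 February 2029).
The standard-time date in Dortara District, February 7, 2029, does not fall between 12 February and 1 September, so daylight saving is not in effect and Dortara District is at UTC+05:00.
23:00 UTC + 5h = 04:00 Dortara District (rolling into the next day, 7 February 2029).

04:00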